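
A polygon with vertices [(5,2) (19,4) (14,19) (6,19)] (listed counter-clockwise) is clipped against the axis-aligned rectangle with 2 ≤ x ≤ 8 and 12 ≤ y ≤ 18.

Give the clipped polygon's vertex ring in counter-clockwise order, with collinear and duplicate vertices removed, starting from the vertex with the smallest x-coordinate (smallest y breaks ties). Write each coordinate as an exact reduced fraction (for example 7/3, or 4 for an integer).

Clipped polygon: [(95/17,12) (8,12) (8,18) (101/17,18)]

1. After x ≥ 2: [(5,2) (19,4) (14,19) (6,19)]
2. After x ≤ 8: [(5,2) (8,17/7) (8,19) (6,19)]
3. After y ≥ 12: [(95/17,12) (8,12) (8,19) (6,19)]
4. After y ≤ 18: [(101/17,18) (95/17,12) (8,12) (8,18)]
5. Canonical ring: [(95/17,12) (8,12) (8,18) (101/17,18)]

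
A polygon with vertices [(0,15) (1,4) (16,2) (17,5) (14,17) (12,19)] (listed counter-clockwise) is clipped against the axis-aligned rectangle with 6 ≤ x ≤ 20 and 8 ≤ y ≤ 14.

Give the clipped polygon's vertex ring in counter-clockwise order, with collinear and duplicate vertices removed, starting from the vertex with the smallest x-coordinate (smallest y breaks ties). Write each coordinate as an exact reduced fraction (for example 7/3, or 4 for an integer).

Clipped polygon: [(6,8) (65/4,8) (59/4,14) (6,14)]

1. After x ≥ 6: [(6,17) (6,10/3) (16,2) (17,5) (14,17) (12,19)]
2. After x ≤ 20: [(6,17) (6,10/3) (16,2) (17,5) (14,17) (12,19)]
3. After y ≥ 8: [(6,17) (6,8) (65/4,8) (14,17) (12,19)]
4. After y ≤ 14: [(6,14) (6,8) (65/4,8) (59/4,14)]
5. Canonical ring: [(6,8) (65/4,8) (59/4,14) (6,14)]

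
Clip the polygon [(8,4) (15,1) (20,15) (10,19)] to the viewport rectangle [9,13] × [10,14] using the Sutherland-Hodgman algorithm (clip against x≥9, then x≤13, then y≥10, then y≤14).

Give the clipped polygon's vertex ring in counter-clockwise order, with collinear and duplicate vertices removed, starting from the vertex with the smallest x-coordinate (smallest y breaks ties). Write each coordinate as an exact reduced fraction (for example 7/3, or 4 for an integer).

1. After x ≥ 9: [(9,23/2) (9,25/7) (15,1) (20,15) (10,19)]
2. After x ≤ 13: [(9,23/2) (9,25/7) (13,13/7) (13,89/5) (10,19)]
3. After y ≥ 10: [(9,23/2) (9,10) (13,10) (13,89/5) (10,19)]
4. After y ≤ 14: [(28/3,14) (9,23/2) (9,10) (13,10) (13,14)]
5. Canonical ring: [(9,10) (13,10) (13,14) (28/3,14) (9,23/2)]

Clipped polygon: [(9,10) (13,10) (13,14) (28/3,14) (9,23/2)]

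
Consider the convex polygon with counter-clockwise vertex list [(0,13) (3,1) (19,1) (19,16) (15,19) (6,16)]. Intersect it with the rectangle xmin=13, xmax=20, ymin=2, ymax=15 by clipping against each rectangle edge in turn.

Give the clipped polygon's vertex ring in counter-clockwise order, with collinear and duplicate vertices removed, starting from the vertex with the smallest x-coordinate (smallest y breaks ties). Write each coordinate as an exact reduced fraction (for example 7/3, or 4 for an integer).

1. After x ≥ 13: [(13,1) (19,1) (19,16) (15,19) (13,55/3)]
2. After x ≤ 20: [(13,1) (19,1) (19,16) (15,19) (13,55/3)]
3. After y ≥ 2: [(13,2) (19,2) (19,16) (15,19) (13,55/3)]
4. After y ≤ 15: [(13,15) (13,2) (19,2) (19,15)]
5. Canonical ring: [(13,2) (19,2) (19,15) (13,15)]

Clipped polygon: [(13,2) (19,2) (19,15) (13,15)]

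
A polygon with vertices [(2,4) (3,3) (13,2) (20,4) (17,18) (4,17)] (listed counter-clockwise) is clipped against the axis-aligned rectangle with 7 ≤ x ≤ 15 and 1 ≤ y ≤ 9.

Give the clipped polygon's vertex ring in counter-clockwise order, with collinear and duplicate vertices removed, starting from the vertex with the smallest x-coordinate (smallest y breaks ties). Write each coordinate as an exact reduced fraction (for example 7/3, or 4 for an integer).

1. After x ≥ 7: [(7,13/5) (13,2) (20,4) (17,18) (7,224/13)]
2. After x ≤ 15: [(7,13/5) (13,2) (15,18/7) (15,232/13) (7,224/13)]
3. After y ≥ 1: [(7,13/5) (13,2) (15,18/7) (15,232/13) (7,224/13)]
4. After y ≤ 9: [(7,9) (7,13/5) (13,2) (15,18/7) (15,9)]
5. Canonical ring: [(7,13/5) (13,2) (15,18/7) (15,9) (7,9)]

Clipped polygon: [(7,13/5) (13,2) (15,18/7) (15,9) (7,9)]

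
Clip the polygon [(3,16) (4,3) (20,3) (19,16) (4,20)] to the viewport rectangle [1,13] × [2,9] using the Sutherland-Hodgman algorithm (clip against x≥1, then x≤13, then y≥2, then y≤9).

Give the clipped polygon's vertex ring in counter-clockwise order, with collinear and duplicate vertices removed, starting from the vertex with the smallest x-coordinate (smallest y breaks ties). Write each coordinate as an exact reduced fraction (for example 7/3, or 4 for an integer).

1. After x ≥ 1: [(3,16) (4,3) (20,3) (19,16) (4,20)]
2. After x ≤ 13: [(3,16) (4,3) (13,3) (13,88/5) (4,20)]
3. After y ≥ 2: [(3,16) (4,3) (13,3) (13,88/5) (4,20)]
4. After y ≤ 9: [(46/13,9) (4,3) (13,3) (13,9)]
5. Canonical ring: [(46/13,9) (4,3) (13,3) (13,9)]

Clipped polygon: [(46/13,9) (4,3) (13,3) (13,9)]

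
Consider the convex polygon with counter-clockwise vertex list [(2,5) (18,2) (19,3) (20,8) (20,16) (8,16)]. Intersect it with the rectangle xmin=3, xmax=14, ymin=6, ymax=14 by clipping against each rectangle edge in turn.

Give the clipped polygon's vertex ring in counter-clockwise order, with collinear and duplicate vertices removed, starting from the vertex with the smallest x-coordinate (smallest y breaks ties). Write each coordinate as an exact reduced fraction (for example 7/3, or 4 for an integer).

Clipped polygon: [(3,6) (14,6) (14,14) (76/11,14) (3,41/6)]

1. After x ≥ 3: [(3,41/6) (3,77/16) (18,2) (19,3) (20,8) (20,16) (8,16)]
2. After x ≤ 14: [(3,41/6) (3,77/16) (14,11/4) (14,16) (8,16)]
3. After y ≥ 6: [(3,41/6) (3,6) (14,6) (14,16) (8,16)]
4. After y ≤ 14: [(76/11,14) (3,41/6) (3,6) (14,6) (14,14)]
5. Canonical ring: [(3,6) (14,6) (14,14) (76/11,14) (3,41/6)]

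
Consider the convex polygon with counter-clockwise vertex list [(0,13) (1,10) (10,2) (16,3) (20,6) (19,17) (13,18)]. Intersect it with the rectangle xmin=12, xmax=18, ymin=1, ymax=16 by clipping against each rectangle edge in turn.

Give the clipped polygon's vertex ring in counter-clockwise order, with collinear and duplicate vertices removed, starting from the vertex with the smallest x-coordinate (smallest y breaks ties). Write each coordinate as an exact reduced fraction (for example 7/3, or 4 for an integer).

Clipped polygon: [(12,7/3) (16,3) (18,9/2) (18,16) (12,16)]

1. After x ≥ 12: [(12,229/13) (12,7/3) (16,3) (20,6) (19,17) (13,18)]
2. After x ≤ 18: [(12,229/13) (12,7/3) (16,3) (18,9/2) (18,103/6) (13,18)]
3. After y ≥ 1: [(12,229/13) (12,7/3) (16,3) (18,9/2) (18,103/6) (13,18)]
4. After y ≤ 16: [(12,16) (12,7/3) (16,3) (18,9/2) (18,16)]
5. Canonical ring: [(12,7/3) (16,3) (18,9/2) (18,16) (12,16)]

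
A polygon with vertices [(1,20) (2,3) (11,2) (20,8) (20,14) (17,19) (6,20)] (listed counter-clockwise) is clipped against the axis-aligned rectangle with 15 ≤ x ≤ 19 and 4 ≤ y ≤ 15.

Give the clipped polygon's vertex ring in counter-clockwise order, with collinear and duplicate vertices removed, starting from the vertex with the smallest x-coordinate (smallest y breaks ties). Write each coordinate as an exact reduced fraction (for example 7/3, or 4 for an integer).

1. After x ≥ 15: [(15,14/3) (20,8) (20,14) (17,19) (15,211/11)]
2. After x ≤ 19: [(15,14/3) (19,22/3) (19,47/3) (17,19) (15,211/11)]
3. After y ≥ 4: [(15,14/3) (19,22/3) (19,47/3) (17,19) (15,211/11)]
4. After y ≤ 15: [(15,15) (15,14/3) (19,22/3) (19,15)]
5. Canonical ring: [(15,14/3) (19,22/3) (19,15) (15,15)]

Clipped polygon: [(15,14/3) (19,22/3) (19,15) (15,15)]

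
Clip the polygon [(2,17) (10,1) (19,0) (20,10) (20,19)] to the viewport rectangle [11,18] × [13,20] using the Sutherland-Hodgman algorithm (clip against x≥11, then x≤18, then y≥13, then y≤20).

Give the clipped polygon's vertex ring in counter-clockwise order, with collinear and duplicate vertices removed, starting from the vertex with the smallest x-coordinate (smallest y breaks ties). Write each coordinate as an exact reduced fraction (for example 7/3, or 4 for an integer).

Clipped polygon: [(11,13) (18,13) (18,169/9) (11,18)]

1. After x ≥ 11: [(11,18) (11,8/9) (19,0) (20,10) (20,19)]
2. After x ≤ 18: [(18,169/9) (11,18) (11,8/9) (18,1/9)]
3. After y ≥ 13: [(18,13) (18,169/9) (11,18) (11,13)]
4. After y ≤ 20: [(18,13) (18,169/9) (11,18) (11,13)]
5. Canonical ring: [(11,13) (18,13) (18,169/9) (11,18)]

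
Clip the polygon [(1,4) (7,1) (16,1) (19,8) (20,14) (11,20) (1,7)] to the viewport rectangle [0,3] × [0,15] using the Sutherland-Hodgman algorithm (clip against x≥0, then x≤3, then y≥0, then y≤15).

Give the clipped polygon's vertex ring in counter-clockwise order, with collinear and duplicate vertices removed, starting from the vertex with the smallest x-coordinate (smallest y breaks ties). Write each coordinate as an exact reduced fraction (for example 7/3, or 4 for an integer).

1. After x ≥ 0: [(1,4) (7,1) (16,1) (19,8) (20,14) (11,20) (1,7)]
2. After x ≤ 3: [(1,4) (3,3) (3,48/5) (1,7)]
3. After y ≥ 0: [(1,4) (3,3) (3,48/5) (1,7)]
4. After y ≤ 15: [(1,4) (3,3) (3,48/5) (1,7)]
5. Canonical ring: [(1,4) (3,3) (3,48/5) (1,7)]

Clipped polygon: [(1,4) (3,3) (3,48/5) (1,7)]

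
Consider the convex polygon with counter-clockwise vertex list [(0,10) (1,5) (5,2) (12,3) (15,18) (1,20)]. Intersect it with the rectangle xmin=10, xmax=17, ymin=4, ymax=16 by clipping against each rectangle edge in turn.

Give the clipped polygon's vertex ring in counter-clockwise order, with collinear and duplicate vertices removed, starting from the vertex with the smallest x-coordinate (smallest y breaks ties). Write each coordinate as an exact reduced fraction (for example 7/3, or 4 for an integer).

1. After x ≥ 10: [(10,19/7) (12,3) (15,18) (10,131/7)]
2. After x ≤ 17: [(10,19/7) (12,3) (15,18) (10,131/7)]
3. After y ≥ 4: [(10,4) (61/5,4) (15,18) (10,131/7)]
4. After y ≤ 16: [(10,16) (10,4) (61/5,4) (73/5,16)]
5. Canonical ring: [(10,4) (61/5,4) (73/5,16) (10,16)]

Clipped polygon: [(10,4) (61/5,4) (73/5,16) (10,16)]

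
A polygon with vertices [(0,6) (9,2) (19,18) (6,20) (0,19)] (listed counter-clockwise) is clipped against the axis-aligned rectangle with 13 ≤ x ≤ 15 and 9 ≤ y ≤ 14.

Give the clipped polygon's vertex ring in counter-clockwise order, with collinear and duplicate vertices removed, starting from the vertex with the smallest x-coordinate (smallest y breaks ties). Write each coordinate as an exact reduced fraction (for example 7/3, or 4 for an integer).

1. After x ≥ 13: [(13,42/5) (19,18) (13,246/13)]
2. After x ≤ 15: [(13,42/5) (15,58/5) (15,242/13) (13,246/13)]
3. After y ≥ 9: [(13,9) (107/8,9) (15,58/5) (15,242/13) (13,246/13)]
4. After y ≤ 14: [(13,14) (13,9) (107/8,9) (15,58/5) (15,14)]
5. Canonical ring: [(13,9) (107/8,9) (15,58/5) (15,14) (13,14)]

Clipped polygon: [(13,9) (107/8,9) (15,58/5) (15,14) (13,14)]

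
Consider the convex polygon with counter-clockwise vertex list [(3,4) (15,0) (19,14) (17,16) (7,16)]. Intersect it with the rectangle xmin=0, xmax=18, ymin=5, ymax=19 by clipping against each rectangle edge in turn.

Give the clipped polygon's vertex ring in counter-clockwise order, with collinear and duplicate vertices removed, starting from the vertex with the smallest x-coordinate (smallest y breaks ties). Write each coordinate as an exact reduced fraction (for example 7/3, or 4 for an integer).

1. After x ≥ 0: [(3,4) (15,0) (19,14) (17,16) (7,16)]
2. After x ≤ 18: [(3,4) (15,0) (18,21/2) (18,15) (17,16) (7,16)]
3. After y ≥ 5: [(10/3,5) (115/7,5) (18,21/2) (18,15) (17,16) (7,16)]
4. After y ≤ 19: [(10/3,5) (115/7,5) (18,21/2) (18,15) (17,16) (7,16)]
5. Canonical ring: [(10/3,5) (115/7,5) (18,21/2) (18,15) (17,16) (7,16)]

Clipped polygon: [(10/3,5) (115/7,5) (18,21/2) (18,15) (17,16) (7,16)]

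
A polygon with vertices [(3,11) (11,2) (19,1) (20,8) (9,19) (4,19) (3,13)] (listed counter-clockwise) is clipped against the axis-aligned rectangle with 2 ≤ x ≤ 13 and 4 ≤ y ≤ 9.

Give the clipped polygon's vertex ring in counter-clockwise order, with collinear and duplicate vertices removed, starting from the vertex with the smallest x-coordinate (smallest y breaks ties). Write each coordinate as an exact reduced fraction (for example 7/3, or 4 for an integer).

1. After x ≥ 2: [(3,11) (11,2) (19,1) (20,8) (9,19) (4,19) (3,13)]
2. After x ≤ 13: [(3,11) (11,2) (13,7/4) (13,15) (9,19) (4,19) (3,13)]
3. After y ≥ 4: [(3,11) (83/9,4) (13,4) (13,15) (9,19) (4,19) (3,13)]
4. After y ≤ 9: [(43/9,9) (83/9,4) (13,4) (13,9)]
5. Canonical ring: [(43/9,9) (83/9,4) (13,4) (13,9)]

Clipped polygon: [(43/9,9) (83/9,4) (13,4) (13,9)]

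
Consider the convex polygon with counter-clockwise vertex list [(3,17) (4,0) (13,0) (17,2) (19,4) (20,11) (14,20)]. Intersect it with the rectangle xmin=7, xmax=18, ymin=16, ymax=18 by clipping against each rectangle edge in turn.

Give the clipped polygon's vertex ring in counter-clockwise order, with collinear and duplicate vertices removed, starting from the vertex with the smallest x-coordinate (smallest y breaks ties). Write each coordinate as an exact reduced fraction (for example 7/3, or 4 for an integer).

1. After x ≥ 7: [(7,199/11) (7,0) (13,0) (17,2) (19,4) (20,11) (14,20)]
2. After x ≤ 18: [(7,199/11) (7,0) (13,0) (17,2) (18,3) (18,14) (14,20)]
3. After y ≥ 16: [(7,199/11) (7,16) (50/3,16) (14,20)]
4. After y ≤ 18: [(7,18) (7,16) (50/3,16) (46/3,18)]
5. Canonical ring: [(7,16) (50/3,16) (46/3,18) (7,18)]

Clipped polygon: [(7,16) (50/3,16) (46/3,18) (7,18)]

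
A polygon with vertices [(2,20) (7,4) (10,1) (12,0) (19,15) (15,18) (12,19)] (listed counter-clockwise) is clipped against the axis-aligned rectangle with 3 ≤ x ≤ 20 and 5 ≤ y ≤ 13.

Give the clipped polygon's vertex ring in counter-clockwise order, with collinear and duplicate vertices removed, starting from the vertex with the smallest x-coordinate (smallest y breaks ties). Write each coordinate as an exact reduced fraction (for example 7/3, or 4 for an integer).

1. After x ≥ 3: [(3,199/10) (3,84/5) (7,4) (10,1) (12,0) (19,15) (15,18) (12,19)]
2. After x ≤ 20: [(3,199/10) (3,84/5) (7,4) (10,1) (12,0) (19,15) (15,18) (12,19)]
3. After y ≥ 5: [(3,199/10) (3,84/5) (107/16,5) (43/3,5) (19,15) (15,18) (12,19)]
4. After y ≤ 13: [(67/16,13) (107/16,5) (43/3,5) (271/15,13)]
5. Canonical ring: [(67/16,13) (107/16,5) (43/3,5) (271/15,13)]

Clipped polygon: [(67/16,13) (107/16,5) (43/3,5) (271/15,13)]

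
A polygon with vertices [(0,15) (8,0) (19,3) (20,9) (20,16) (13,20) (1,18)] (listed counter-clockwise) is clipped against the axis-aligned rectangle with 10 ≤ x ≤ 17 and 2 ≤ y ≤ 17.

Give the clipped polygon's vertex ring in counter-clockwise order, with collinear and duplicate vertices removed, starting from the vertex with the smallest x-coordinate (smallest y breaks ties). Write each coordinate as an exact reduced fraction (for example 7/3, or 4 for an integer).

1. After x ≥ 10: [(10,6/11) (19,3) (20,9) (20,16) (13,20) (10,39/2)]
2. After x ≤ 17: [(10,6/11) (17,27/11) (17,124/7) (13,20) (10,39/2)]
3. After y ≥ 2: [(10,2) (46/3,2) (17,27/11) (17,124/7) (13,20) (10,39/2)]
4. After y ≤ 17: [(10,17) (10,2) (46/3,2) (17,27/11) (17,17)]
5. Canonical ring: [(10,2) (46/3,2) (17,27/11) (17,17) (10,17)]

Clipped polygon: [(10,2) (46/3,2) (17,27/11) (17,17) (10,17)]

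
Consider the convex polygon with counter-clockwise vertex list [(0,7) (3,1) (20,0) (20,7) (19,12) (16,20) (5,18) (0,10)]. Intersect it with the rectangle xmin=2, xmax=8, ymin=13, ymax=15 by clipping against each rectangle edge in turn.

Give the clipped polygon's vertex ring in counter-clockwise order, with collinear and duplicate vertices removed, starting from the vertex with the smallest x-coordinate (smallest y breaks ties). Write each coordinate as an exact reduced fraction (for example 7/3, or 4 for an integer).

Clipped polygon: [(2,13) (8,13) (8,15) (25/8,15) (2,66/5)]

1. After x ≥ 2: [(2,3) (3,1) (20,0) (20,7) (19,12) (16,20) (5,18) (2,66/5)]
2. After x ≤ 8: [(2,3) (3,1) (8,12/17) (8,204/11) (5,18) (2,66/5)]
3. After y ≥ 13: [(2,13) (8,13) (8,204/11) (5,18) (2,66/5)]
4. After y ≤ 15: [(2,13) (8,13) (8,15) (25/8,15) (2,66/5)]
5. Canonical ring: [(2,13) (8,13) (8,15) (25/8,15) (2,66/5)]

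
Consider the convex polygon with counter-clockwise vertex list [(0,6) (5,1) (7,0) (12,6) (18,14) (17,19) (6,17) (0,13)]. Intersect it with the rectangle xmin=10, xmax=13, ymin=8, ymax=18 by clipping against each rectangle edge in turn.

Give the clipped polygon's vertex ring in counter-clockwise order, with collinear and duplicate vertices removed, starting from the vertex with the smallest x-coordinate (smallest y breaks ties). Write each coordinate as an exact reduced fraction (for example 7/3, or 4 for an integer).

1. After x ≥ 10: [(10,18/5) (12,6) (18,14) (17,19) (10,195/11)]
2. After x ≤ 13: [(10,18/5) (12,6) (13,22/3) (13,201/11) (10,195/11)]
3. After y ≥ 8: [(10,8) (13,8) (13,201/11) (10,195/11)]
4. After y ≤ 18: [(10,8) (13,8) (13,18) (23/2,18) (10,195/11)]
5. Canonical ring: [(10,8) (13,8) (13,18) (23/2,18) (10,195/11)]

Clipped polygon: [(10,8) (13,8) (13,18) (23/2,18) (10,195/11)]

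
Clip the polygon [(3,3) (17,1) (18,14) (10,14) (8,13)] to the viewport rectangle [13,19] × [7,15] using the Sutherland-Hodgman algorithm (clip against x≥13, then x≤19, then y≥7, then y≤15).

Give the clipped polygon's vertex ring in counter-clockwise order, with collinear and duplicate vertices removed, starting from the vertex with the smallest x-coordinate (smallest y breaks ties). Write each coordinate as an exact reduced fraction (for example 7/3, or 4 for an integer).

Clipped polygon: [(13,7) (227/13,7) (18,14) (13,14)]

1. After x ≥ 13: [(13,11/7) (17,1) (18,14) (13,14)]
2. After x ≤ 19: [(13,11/7) (17,1) (18,14) (13,14)]
3. After y ≥ 7: [(13,7) (227/13,7) (18,14) (13,14)]
4. After y ≤ 15: [(13,7) (227/13,7) (18,14) (13,14)]
5. Canonical ring: [(13,7) (227/13,7) (18,14) (13,14)]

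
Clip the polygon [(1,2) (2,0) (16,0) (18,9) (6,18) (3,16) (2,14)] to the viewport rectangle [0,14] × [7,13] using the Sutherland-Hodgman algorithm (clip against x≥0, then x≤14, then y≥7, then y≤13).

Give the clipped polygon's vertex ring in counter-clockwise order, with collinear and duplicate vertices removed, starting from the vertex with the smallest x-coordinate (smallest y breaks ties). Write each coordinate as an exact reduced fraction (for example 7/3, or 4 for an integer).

Clipped polygon: [(17/12,7) (14,7) (14,12) (38/3,13) (23/12,13)]

1. After x ≥ 0: [(1,2) (2,0) (16,0) (18,9) (6,18) (3,16) (2,14)]
2. After x ≤ 14: [(1,2) (2,0) (14,0) (14,12) (6,18) (3,16) (2,14)]
3. After y ≥ 7: [(17/12,7) (14,7) (14,12) (6,18) (3,16) (2,14)]
4. After y ≤ 13: [(23/12,13) (17/12,7) (14,7) (14,12) (38/3,13)]
5. Canonical ring: [(17/12,7) (14,7) (14,12) (38/3,13) (23/12,13)]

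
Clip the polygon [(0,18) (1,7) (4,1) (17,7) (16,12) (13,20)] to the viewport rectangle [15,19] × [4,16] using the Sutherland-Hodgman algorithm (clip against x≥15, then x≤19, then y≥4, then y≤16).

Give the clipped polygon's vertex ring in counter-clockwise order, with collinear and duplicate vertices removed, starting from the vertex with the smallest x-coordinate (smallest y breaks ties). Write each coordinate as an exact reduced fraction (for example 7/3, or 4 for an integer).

1. After x ≥ 15: [(15,79/13) (17,7) (16,12) (15,44/3)]
2. After x ≤ 19: [(15,79/13) (17,7) (16,12) (15,44/3)]
3. After y ≥ 4: [(15,79/13) (17,7) (16,12) (15,44/3)]
4. After y ≤ 16: [(15,79/13) (17,7) (16,12) (15,44/3)]
5. Canonical ring: [(15,79/13) (17,7) (16,12) (15,44/3)]

Clipped polygon: [(15,79/13) (17,7) (16,12) (15,44/3)]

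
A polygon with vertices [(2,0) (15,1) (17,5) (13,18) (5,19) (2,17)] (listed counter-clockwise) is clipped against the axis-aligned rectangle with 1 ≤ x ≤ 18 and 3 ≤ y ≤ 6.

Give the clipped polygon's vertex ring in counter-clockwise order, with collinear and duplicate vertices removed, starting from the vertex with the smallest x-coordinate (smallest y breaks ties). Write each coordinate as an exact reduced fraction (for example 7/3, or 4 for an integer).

1. After x ≥ 1: [(2,0) (15,1) (17,5) (13,18) (5,19) (2,17)]
2. After x ≤ 18: [(2,0) (15,1) (17,5) (13,18) (5,19) (2,17)]
3. After y ≥ 3: [(2,3) (16,3) (17,5) (13,18) (5,19) (2,17)]
4. After y ≤ 6: [(2,6) (2,3) (16,3) (17,5) (217/13,6)]
5. Canonical ring: [(2,3) (16,3) (17,5) (217/13,6) (2,6)]

Clipped polygon: [(2,3) (16,3) (17,5) (217/13,6) (2,6)]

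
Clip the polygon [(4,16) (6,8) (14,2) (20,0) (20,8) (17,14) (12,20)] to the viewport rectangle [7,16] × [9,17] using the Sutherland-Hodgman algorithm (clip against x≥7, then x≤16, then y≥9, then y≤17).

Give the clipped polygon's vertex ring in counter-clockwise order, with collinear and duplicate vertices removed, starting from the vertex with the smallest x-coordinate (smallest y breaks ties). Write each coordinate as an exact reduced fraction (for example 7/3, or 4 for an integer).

1. After x ≥ 7: [(7,35/2) (7,29/4) (14,2) (20,0) (20,8) (17,14) (12,20)]
2. After x ≤ 16: [(7,35/2) (7,29/4) (14,2) (16,4/3) (16,76/5) (12,20)]
3. After y ≥ 9: [(7,35/2) (7,9) (16,9) (16,76/5) (12,20)]
4. After y ≤ 17: [(7,17) (7,9) (16,9) (16,76/5) (29/2,17)]
5. Canonical ring: [(7,9) (16,9) (16,76/5) (29/2,17) (7,17)]

Clipped polygon: [(7,9) (16,9) (16,76/5) (29/2,17) (7,17)]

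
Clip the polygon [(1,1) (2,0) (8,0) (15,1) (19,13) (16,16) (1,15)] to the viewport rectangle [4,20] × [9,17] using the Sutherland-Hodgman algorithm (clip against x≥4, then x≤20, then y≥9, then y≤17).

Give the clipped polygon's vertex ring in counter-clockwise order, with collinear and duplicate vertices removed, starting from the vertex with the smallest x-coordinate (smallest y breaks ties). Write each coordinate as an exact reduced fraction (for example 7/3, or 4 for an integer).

Clipped polygon: [(4,9) (53/3,9) (19,13) (16,16) (4,76/5)]

1. After x ≥ 4: [(4,0) (8,0) (15,1) (19,13) (16,16) (4,76/5)]
2. After x ≤ 20: [(4,0) (8,0) (15,1) (19,13) (16,16) (4,76/5)]
3. After y ≥ 9: [(4,9) (53/3,9) (19,13) (16,16) (4,76/5)]
4. After y ≤ 17: [(4,9) (53/3,9) (19,13) (16,16) (4,76/5)]
5. Canonical ring: [(4,9) (53/3,9) (19,13) (16,16) (4,76/5)]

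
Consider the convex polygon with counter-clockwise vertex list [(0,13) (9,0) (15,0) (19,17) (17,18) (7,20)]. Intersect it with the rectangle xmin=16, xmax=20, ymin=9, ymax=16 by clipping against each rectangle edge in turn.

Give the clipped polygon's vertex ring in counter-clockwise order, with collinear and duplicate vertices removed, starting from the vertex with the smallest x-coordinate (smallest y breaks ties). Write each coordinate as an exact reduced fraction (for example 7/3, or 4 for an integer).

1. After x ≥ 16: [(16,17/4) (19,17) (17,18) (16,91/5)]
2. After x ≤ 20: [(16,17/4) (19,17) (17,18) (16,91/5)]
3. After y ≥ 9: [(16,9) (291/17,9) (19,17) (17,18) (16,91/5)]
4. After y ≤ 16: [(16,16) (16,9) (291/17,9) (319/17,16)]
5. Canonical ring: [(16,9) (291/17,9) (319/17,16) (16,16)]

Clipped polygon: [(16,9) (291/17,9) (319/17,16) (16,16)]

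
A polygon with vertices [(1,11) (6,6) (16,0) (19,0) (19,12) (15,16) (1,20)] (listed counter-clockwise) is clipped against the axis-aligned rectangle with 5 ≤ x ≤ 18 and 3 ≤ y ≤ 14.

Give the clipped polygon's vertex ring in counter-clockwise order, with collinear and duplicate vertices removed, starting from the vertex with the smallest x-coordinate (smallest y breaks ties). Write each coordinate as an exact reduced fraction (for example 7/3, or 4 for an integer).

1. After x ≥ 5: [(5,7) (6,6) (16,0) (19,0) (19,12) (15,16) (5,132/7)]
2. After x ≤ 18: [(5,7) (6,6) (16,0) (18,0) (18,13) (15,16) (5,132/7)]
3. After y ≥ 3: [(5,7) (6,6) (11,3) (18,3) (18,13) (15,16) (5,132/7)]
4. After y ≤ 14: [(5,14) (5,7) (6,6) (11,3) (18,3) (18,13) (17,14)]
5. Canonical ring: [(5,7) (6,6) (11,3) (18,3) (18,13) (17,14) (5,14)]

Clipped polygon: [(5,7) (6,6) (11,3) (18,3) (18,13) (17,14) (5,14)]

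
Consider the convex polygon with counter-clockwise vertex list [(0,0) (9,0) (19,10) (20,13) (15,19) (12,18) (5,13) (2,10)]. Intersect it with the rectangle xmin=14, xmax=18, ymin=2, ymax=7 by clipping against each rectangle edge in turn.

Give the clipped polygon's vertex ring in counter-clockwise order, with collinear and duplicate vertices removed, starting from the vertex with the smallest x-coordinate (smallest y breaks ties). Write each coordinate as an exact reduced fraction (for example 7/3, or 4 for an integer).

Clipped polygon: [(14,5) (16,7) (14,7)]

1. After x ≥ 14: [(14,5) (19,10) (20,13) (15,19) (14,56/3)]
2. After x ≤ 18: [(14,5) (18,9) (18,77/5) (15,19) (14,56/3)]
3. After y ≥ 2: [(14,5) (18,9) (18,77/5) (15,19) (14,56/3)]
4. After y ≤ 7: [(14,7) (14,5) (16,7)]
5. Canonical ring: [(14,5) (16,7) (14,7)]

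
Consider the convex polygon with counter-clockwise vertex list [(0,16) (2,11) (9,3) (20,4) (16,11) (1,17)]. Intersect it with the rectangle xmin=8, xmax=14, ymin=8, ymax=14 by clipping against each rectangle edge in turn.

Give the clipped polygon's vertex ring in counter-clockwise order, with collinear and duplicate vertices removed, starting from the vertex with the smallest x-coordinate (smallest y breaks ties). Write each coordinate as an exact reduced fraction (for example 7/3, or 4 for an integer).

1. After x ≥ 8: [(8,29/7) (9,3) (20,4) (16,11) (8,71/5)]
2. After x ≤ 14: [(8,29/7) (9,3) (14,38/11) (14,59/5) (8,71/5)]
3. After y ≥ 8: [(8,8) (14,8) (14,59/5) (8,71/5)]
4. After y ≤ 14: [(8,14) (8,8) (14,8) (14,59/5) (17/2,14)]
5. Canonical ring: [(8,8) (14,8) (14,59/5) (17/2,14) (8,14)]

Clipped polygon: [(8,8) (14,8) (14,59/5) (17/2,14) (8,14)]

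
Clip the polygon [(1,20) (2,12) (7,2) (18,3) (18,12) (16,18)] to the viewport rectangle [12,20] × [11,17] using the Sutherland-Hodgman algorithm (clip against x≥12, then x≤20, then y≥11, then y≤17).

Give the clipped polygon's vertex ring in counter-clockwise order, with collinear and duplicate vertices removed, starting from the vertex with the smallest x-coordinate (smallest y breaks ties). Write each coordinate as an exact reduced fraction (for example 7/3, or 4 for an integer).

1. After x ≥ 12: [(12,278/15) (12,27/11) (18,3) (18,12) (16,18)]
2. After x ≤ 20: [(12,278/15) (12,27/11) (18,3) (18,12) (16,18)]
3. After y ≥ 11: [(12,278/15) (12,11) (18,11) (18,12) (16,18)]
4. After y ≤ 17: [(12,17) (12,11) (18,11) (18,12) (49/3,17)]
5. Canonical ring: [(12,11) (18,11) (18,12) (49/3,17) (12,17)]

Clipped polygon: [(12,11) (18,11) (18,12) (49/3,17) (12,17)]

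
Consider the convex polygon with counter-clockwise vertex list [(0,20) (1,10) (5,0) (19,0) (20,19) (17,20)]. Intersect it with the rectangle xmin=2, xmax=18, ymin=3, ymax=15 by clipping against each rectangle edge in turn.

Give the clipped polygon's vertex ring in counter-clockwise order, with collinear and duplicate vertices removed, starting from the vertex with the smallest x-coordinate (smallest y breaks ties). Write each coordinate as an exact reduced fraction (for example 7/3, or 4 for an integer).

Clipped polygon: [(2,15/2) (19/5,3) (18,3) (18,15) (2,15)]

1. After x ≥ 2: [(2,20) (2,15/2) (5,0) (19,0) (20,19) (17,20)]
2. After x ≤ 18: [(2,20) (2,15/2) (5,0) (18,0) (18,59/3) (17,20)]
3. After y ≥ 3: [(2,20) (2,15/2) (19/5,3) (18,3) (18,59/3) (17,20)]
4. After y ≤ 15: [(2,15) (2,15/2) (19/5,3) (18,3) (18,15)]
5. Canonical ring: [(2,15/2) (19/5,3) (18,3) (18,15) (2,15)]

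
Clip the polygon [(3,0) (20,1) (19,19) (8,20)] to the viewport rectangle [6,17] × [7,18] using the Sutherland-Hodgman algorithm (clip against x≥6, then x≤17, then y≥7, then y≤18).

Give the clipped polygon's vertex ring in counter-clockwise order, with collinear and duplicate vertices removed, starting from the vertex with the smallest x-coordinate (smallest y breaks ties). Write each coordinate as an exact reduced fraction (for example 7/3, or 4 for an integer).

1. After x ≥ 6: [(6,12) (6,3/17) (20,1) (19,19) (8,20)]
2. After x ≤ 17: [(6,12) (6,3/17) (17,14/17) (17,211/11) (8,20)]
3. After y ≥ 7: [(6,12) (6,7) (17,7) (17,211/11) (8,20)]
4. After y ≤ 18: [(15/2,18) (6,12) (6,7) (17,7) (17,18)]
5. Canonical ring: [(6,7) (17,7) (17,18) (15/2,18) (6,12)]

Clipped polygon: [(6,7) (17,7) (17,18) (15/2,18) (6,12)]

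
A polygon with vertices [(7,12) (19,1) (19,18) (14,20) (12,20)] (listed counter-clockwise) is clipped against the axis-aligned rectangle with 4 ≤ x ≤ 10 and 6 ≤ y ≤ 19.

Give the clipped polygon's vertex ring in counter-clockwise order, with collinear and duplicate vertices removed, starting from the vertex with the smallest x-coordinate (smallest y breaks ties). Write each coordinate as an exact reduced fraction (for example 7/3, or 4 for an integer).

Clipped polygon: [(7,12) (10,37/4) (10,84/5)]

1. After x ≥ 4: [(7,12) (19,1) (19,18) (14,20) (12,20)]
2. After x ≤ 10: [(10,84/5) (7,12) (10,37/4)]
3. After y ≥ 6: [(10,84/5) (7,12) (10,37/4)]
4. After y ≤ 19: [(10,84/5) (7,12) (10,37/4)]
5. Canonical ring: [(7,12) (10,37/4) (10,84/5)]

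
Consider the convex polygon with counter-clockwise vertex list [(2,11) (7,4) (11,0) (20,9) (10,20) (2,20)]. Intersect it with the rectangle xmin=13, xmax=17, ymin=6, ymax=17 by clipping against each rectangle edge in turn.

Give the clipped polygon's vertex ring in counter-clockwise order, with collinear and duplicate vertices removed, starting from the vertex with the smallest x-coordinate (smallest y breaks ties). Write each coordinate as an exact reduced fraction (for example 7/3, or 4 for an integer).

Clipped polygon: [(13,6) (17,6) (17,123/10) (13,167/10)]

1. After x ≥ 13: [(13,2) (20,9) (13,167/10)]
2. After x ≤ 17: [(13,2) (17,6) (17,123/10) (13,167/10)]
3. After y ≥ 6: [(13,6) (17,6) (17,6) (17,123/10) (13,167/10)]
4. After y ≤ 17: [(13,6) (17,6) (17,6) (17,123/10) (13,167/10)]
5. Canonical ring: [(13,6) (17,6) (17,123/10) (13,167/10)]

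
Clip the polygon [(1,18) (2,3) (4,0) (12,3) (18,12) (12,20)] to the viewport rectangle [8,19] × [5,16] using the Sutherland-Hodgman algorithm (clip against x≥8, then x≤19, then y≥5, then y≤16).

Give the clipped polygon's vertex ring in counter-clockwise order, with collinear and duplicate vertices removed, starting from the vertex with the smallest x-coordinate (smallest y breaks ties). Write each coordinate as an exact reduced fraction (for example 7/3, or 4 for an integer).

Clipped polygon: [(8,5) (40/3,5) (18,12) (15,16) (8,16)]

1. After x ≥ 8: [(8,212/11) (8,3/2) (12,3) (18,12) (12,20)]
2. After x ≤ 19: [(8,212/11) (8,3/2) (12,3) (18,12) (12,20)]
3. After y ≥ 5: [(8,212/11) (8,5) (40/3,5) (18,12) (12,20)]
4. After y ≤ 16: [(8,16) (8,5) (40/3,5) (18,12) (15,16)]
5. Canonical ring: [(8,5) (40/3,5) (18,12) (15,16) (8,16)]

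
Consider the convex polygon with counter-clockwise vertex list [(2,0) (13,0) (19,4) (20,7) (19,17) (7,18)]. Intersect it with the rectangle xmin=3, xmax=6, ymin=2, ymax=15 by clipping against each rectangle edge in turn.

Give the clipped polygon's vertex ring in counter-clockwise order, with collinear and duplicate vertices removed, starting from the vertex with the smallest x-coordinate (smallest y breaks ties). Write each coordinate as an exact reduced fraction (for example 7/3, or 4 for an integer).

1. After x ≥ 3: [(3,18/5) (3,0) (13,0) (19,4) (20,7) (19,17) (7,18)]
2. After x ≤ 6: [(6,72/5) (3,18/5) (3,0) (6,0)]
3. After y ≥ 2: [(6,2) (6,72/5) (3,18/5) (3,2)]
4. After y ≤ 15: [(6,2) (6,72/5) (3,18/5) (3,2)]
5. Canonical ring: [(3,2) (6,2) (6,72/5) (3,18/5)]

Clipped polygon: [(3,2) (6,2) (6,72/5) (3,18/5)]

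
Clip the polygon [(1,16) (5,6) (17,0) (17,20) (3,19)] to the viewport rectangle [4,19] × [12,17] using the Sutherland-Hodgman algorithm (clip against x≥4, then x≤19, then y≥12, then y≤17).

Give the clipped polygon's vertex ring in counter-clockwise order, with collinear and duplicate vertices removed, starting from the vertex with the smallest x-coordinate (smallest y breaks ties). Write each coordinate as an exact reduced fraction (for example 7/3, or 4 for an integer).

1. After x ≥ 4: [(4,17/2) (5,6) (17,0) (17,20) (4,267/14)]
2. After x ≤ 19: [(4,17/2) (5,6) (17,0) (17,20) (4,267/14)]
3. After y ≥ 12: [(4,12) (17,12) (17,20) (4,267/14)]
4. After y ≤ 17: [(4,17) (4,12) (17,12) (17,17)]
5. Canonical ring: [(4,12) (17,12) (17,17) (4,17)]

Clipped polygon: [(4,12) (17,12) (17,17) (4,17)]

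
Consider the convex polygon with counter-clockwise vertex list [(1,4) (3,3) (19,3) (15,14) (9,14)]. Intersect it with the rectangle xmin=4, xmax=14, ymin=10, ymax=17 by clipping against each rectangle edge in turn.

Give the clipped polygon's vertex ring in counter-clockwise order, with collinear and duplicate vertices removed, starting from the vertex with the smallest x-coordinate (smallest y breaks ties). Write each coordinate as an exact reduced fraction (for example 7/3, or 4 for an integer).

1. After x ≥ 4: [(4,31/4) (4,3) (19,3) (15,14) (9,14)]
2. After x ≤ 14: [(4,31/4) (4,3) (14,3) (14,14) (9,14)]
3. After y ≥ 10: [(29/5,10) (14,10) (14,14) (9,14)]
4. After y ≤ 17: [(29/5,10) (14,10) (14,14) (9,14)]
5. Canonical ring: [(29/5,10) (14,10) (14,14) (9,14)]

Clipped polygon: [(29/5,10) (14,10) (14,14) (9,14)]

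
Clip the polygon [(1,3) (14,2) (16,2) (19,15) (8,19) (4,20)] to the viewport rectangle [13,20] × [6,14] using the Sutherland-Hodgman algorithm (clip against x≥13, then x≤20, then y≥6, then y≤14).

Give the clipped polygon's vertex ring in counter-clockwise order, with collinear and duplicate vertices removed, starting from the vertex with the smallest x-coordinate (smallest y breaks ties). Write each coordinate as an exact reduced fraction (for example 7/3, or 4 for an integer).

Clipped polygon: [(13,6) (220/13,6) (244/13,14) (13,14)]

1. After x ≥ 13: [(13,27/13) (14,2) (16,2) (19,15) (13,189/11)]
2. After x ≤ 20: [(13,27/13) (14,2) (16,2) (19,15) (13,189/11)]
3. After y ≥ 6: [(13,6) (220/13,6) (19,15) (13,189/11)]
4. After y ≤ 14: [(13,14) (13,6) (220/13,6) (244/13,14)]
5. Canonical ring: [(13,6) (220/13,6) (244/13,14) (13,14)]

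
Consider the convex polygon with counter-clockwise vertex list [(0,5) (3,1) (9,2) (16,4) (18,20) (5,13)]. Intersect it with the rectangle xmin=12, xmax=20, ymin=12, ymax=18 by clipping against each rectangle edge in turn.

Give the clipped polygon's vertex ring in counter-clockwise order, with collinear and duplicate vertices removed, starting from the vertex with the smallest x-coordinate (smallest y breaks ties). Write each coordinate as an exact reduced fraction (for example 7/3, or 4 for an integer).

Clipped polygon: [(12,12) (17,12) (71/4,18) (100/7,18) (12,218/13)]

1. After x ≥ 12: [(12,20/7) (16,4) (18,20) (12,218/13)]
2. After x ≤ 20: [(12,20/7) (16,4) (18,20) (12,218/13)]
3. After y ≥ 12: [(12,12) (17,12) (18,20) (12,218/13)]
4. After y ≤ 18: [(12,12) (17,12) (71/4,18) (100/7,18) (12,218/13)]
5. Canonical ring: [(12,12) (17,12) (71/4,18) (100/7,18) (12,218/13)]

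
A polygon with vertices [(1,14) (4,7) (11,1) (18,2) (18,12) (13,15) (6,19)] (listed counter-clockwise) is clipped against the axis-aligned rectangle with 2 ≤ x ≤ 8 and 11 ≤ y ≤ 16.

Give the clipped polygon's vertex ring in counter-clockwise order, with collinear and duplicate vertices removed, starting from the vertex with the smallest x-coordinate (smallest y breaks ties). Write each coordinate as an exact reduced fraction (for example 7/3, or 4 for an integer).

Clipped polygon: [(2,35/3) (16/7,11) (8,11) (8,16) (3,16) (2,15)]

1. After x ≥ 2: [(2,15) (2,35/3) (4,7) (11,1) (18,2) (18,12) (13,15) (6,19)]
2. After x ≤ 8: [(2,15) (2,35/3) (4,7) (8,25/7) (8,125/7) (6,19)]
3. After y ≥ 11: [(2,15) (2,35/3) (16/7,11) (8,11) (8,125/7) (6,19)]
4. After y ≤ 16: [(3,16) (2,15) (2,35/3) (16/7,11) (8,11) (8,16)]
5. Canonical ring: [(2,35/3) (16/7,11) (8,11) (8,16) (3,16) (2,15)]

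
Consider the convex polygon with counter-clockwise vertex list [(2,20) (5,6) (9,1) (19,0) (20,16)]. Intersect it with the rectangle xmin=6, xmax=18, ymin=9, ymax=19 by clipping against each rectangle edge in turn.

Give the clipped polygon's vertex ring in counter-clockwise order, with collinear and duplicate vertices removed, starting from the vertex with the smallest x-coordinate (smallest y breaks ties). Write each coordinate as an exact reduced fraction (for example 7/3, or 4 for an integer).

1. After x ≥ 6: [(6,172/9) (6,19/4) (9,1) (19,0) (20,16)]
2. After x ≤ 18: [(18,148/9) (6,172/9) (6,19/4) (9,1) (18,1/10)]
3. After y ≥ 9: [(18,9) (18,148/9) (6,172/9) (6,9)]
4. After y ≤ 19: [(18,9) (18,148/9) (13/2,19) (6,19) (6,9)]
5. Canonical ring: [(6,9) (18,9) (18,148/9) (13/2,19) (6,19)]

Clipped polygon: [(6,9) (18,9) (18,148/9) (13/2,19) (6,19)]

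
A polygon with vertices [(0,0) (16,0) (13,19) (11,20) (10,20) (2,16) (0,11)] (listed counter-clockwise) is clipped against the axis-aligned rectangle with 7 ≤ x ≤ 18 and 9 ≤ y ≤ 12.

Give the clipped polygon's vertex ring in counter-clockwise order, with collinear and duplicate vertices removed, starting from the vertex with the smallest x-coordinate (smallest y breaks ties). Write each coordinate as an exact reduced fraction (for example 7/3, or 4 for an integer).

Clipped polygon: [(7,9) (277/19,9) (268/19,12) (7,12)]

1. After x ≥ 7: [(7,0) (16,0) (13,19) (11,20) (10,20) (7,37/2)]
2. After x ≤ 18: [(7,0) (16,0) (13,19) (11,20) (10,20) (7,37/2)]
3. After y ≥ 9: [(7,9) (277/19,9) (13,19) (11,20) (10,20) (7,37/2)]
4. After y ≤ 12: [(7,12) (7,9) (277/19,9) (268/19,12)]
5. Canonical ring: [(7,9) (277/19,9) (268/19,12) (7,12)]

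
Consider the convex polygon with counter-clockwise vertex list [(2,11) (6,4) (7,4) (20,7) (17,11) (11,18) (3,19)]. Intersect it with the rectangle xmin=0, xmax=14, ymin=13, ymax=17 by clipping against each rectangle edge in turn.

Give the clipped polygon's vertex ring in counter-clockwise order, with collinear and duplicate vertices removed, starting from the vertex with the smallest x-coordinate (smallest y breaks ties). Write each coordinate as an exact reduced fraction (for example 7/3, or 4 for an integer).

Clipped polygon: [(9/4,13) (14,13) (14,29/2) (83/7,17) (11/4,17)]

1. After x ≥ 0: [(2,11) (6,4) (7,4) (20,7) (17,11) (11,18) (3,19)]
2. After x ≤ 14: [(2,11) (6,4) (7,4) (14,73/13) (14,29/2) (11,18) (3,19)]
3. After y ≥ 13: [(9/4,13) (14,13) (14,29/2) (11,18) (3,19)]
4. After y ≤ 17: [(11/4,17) (9/4,13) (14,13) (14,29/2) (83/7,17)]
5. Canonical ring: [(9/4,13) (14,13) (14,29/2) (83/7,17) (11/4,17)]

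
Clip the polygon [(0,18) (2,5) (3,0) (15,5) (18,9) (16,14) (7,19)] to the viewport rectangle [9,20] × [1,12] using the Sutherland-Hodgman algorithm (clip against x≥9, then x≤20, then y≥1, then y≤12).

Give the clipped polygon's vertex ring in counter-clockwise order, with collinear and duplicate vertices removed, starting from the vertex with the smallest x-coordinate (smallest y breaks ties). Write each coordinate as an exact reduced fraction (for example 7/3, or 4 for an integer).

1. After x ≥ 9: [(9,5/2) (15,5) (18,9) (16,14) (9,161/9)]
2. After x ≤ 20: [(9,5/2) (15,5) (18,9) (16,14) (9,161/9)]
3. After y ≥ 1: [(9,5/2) (15,5) (18,9) (16,14) (9,161/9)]
4. After y ≤ 12: [(9,12) (9,5/2) (15,5) (18,9) (84/5,12)]
5. Canonical ring: [(9,5/2) (15,5) (18,9) (84/5,12) (9,12)]

Clipped polygon: [(9,5/2) (15,5) (18,9) (84/5,12) (9,12)]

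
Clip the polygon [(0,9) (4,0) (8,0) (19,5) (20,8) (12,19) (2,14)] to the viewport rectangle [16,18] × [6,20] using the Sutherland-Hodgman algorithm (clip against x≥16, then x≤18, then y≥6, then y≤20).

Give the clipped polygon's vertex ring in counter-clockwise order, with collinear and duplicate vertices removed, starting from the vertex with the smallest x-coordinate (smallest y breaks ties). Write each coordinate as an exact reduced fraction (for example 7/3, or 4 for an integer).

1. After x ≥ 16: [(16,40/11) (19,5) (20,8) (16,27/2)]
2. After x ≤ 18: [(16,40/11) (18,50/11) (18,43/4) (16,27/2)]
3. After y ≥ 6: [(16,6) (18,6) (18,43/4) (16,27/2)]
4. After y ≤ 20: [(16,6) (18,6) (18,43/4) (16,27/2)]
5. Canonical ring: [(16,6) (18,6) (18,43/4) (16,27/2)]

Clipped polygon: [(16,6) (18,6) (18,43/4) (16,27/2)]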